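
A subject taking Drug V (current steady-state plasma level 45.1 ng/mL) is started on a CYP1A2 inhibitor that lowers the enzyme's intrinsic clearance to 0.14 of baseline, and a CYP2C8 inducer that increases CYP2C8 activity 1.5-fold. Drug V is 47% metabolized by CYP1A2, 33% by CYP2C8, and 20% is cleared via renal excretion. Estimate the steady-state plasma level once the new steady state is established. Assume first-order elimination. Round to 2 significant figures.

59 ng/mL

The CYP1A2 pathway (47% of clearance) falls to 0.14× activity: 0.47 × 0.14 = 0.0658.
The CYP2C8 pathway (33% of clearance) is boosted to 1.5× activity: 0.33 × 1.5 = 0.495.
Non-CYP routes (20%) are unchanged.
Relative clearance = 0.0658 + 0.495 + 0.2 = 0.7608.
Steady-state plasma level ∝ 1/CL: new value = 45.1 / 0.7608 = 59 ng/mL.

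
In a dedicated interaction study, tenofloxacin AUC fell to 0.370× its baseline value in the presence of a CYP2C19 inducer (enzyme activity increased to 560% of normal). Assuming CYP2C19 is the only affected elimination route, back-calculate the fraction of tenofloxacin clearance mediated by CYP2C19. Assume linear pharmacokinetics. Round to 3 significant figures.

0.370

Call the CYP2C19 fraction fm. After the interaction, CL_new/CL_old = fm × 5.6 + (1 − fm).
AUC ratio = 1 / (new CL fraction), so new CL fraction = 1 / 0.370 = 2.703.
fm × 5.6 + 1 − fm = 2.703  ⇒  fm × (5.6 − 1) = 1.703  ⇒  fm = 0.370.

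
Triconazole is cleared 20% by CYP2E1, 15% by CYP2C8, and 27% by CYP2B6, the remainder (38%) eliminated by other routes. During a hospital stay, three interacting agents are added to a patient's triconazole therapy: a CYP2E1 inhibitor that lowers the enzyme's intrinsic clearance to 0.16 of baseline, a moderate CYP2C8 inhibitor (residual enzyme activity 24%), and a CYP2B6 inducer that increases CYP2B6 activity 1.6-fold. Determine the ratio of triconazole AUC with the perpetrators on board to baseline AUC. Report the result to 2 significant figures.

1.1

The CYP2E1 pathway (20% of clearance) is reduced to 0.16× activity: 0.2 × 0.16 = 0.032.
The CYP2C8 pathway (15% of clearance) falls to 0.24× activity: 0.15 × 0.24 = 0.036.
The CYP2B6 pathway (27% of clearance) is boosted to 1.6× activity: 0.27 × 1.6 = 0.432.
Non-CYP routes (38%) are unchanged.
Relative clearance = 0.032 + 0.036 + 0.432 + 0.38 = 0.88.
Because AUC varies inversely with clearance, the combined effect is 1 / 0.88 = 1.1.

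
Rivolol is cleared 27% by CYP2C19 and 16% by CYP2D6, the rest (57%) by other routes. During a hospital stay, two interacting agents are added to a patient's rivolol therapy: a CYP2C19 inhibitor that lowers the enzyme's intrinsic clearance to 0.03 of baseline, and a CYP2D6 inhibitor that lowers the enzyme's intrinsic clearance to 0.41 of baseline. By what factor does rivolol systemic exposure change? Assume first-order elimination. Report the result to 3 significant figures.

CYP2C19: 0.27 × 0.03 = 0.0081
CYP2D6: 0.16 × 0.41 = 0.0656
Other: 0.57 (unchanged)
New clearance relative to baseline: 0.0081 + 0.0656 + 0.57 = 0.6437.
Systemic exposure ∝ 1/CL: fold-change = 1 / 0.6437 = 1.55.

1.55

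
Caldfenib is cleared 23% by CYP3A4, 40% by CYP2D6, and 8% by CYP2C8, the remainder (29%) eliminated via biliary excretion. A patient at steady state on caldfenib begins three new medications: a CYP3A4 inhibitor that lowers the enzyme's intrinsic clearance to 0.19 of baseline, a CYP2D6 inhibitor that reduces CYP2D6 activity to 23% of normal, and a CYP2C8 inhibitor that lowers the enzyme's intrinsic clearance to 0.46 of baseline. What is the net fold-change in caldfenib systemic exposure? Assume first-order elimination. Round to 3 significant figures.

CYP3A4: 0.23 × 0.19 = 0.0437
CYP2D6: 0.4 × 0.23 = 0.092
CYP2C8: 0.08 × 0.46 = 0.0368
Other: 0.29 (unchanged)
CL_new/CL_old = 0.0437 + 0.092 + 0.0368 + 0.29 = 0.4625.
Net systemic exposure ratio = 1 / 0.4625 = 2.16.

2.16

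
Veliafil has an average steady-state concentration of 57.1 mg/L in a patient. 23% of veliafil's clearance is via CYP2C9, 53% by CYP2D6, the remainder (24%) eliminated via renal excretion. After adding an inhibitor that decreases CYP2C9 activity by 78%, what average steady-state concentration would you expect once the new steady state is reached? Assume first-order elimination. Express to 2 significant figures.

The CYP2C9 pathway (23% of clearance) is reduced to 0.22× activity: 0.23 × 0.22 = 0.0506.
CYP2D6 (53%) and the residual 24% are unaffected.
New clearance relative to baseline: 0.0506 + 0.53 + 0.24 = 0.8206.
With dosing unchanged, average steady-state concentration scales as 1/CL: 57.1 / 0.8206 = 70 mg/L.

70 mg/L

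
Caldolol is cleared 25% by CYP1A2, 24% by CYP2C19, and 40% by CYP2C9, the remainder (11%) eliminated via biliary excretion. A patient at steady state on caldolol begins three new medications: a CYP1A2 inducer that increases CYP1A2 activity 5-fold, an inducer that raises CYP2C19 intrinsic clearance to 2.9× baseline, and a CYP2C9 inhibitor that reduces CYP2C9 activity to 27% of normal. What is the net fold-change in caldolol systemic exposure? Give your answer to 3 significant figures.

0.462

The CYP1A2 pathway (25% of clearance) increases to 5× activity: 0.25 × 5 = 1.25.
The CYP2C19 pathway (24% of clearance) is boosted to 2.9× activity: 0.24 × 2.9 = 0.696.
The CYP2C9 pathway (40% of clearance) is reduced to 0.27× activity: 0.4 × 0.27 = 0.108.
The remaining 11% of clearance is unaffected.
CL_new/CL_old = 1.25 + 0.696 + 0.108 + 0.11 = 2.164.
Net systemic exposure ratio = 1 / 2.164 = 0.462.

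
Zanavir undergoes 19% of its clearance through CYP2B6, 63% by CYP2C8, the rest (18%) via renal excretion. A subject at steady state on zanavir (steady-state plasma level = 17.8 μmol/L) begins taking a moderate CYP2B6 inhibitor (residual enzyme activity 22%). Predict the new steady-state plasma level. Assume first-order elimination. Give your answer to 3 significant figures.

20.9 μmol/L

The CYP2B6 pathway (19% of clearance) drops to 0.22× activity: 0.19 × 0.22 = 0.0418.
CYP2C8 (63%) and the residual 18% are unaffected.
New clearance relative to baseline: 0.0418 + 0.63 + 0.18 = 0.8518.
With dosing unchanged, steady-state plasma level scales as 1/CL: 17.8 / 0.8518 = 20.9 μmol/L.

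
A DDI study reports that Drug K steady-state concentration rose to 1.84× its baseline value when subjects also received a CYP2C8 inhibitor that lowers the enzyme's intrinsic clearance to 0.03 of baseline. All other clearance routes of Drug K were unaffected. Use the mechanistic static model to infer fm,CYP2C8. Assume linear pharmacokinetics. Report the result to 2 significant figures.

0.47

Write x for the fraction cleared via CYP2C8. The observed steady-state concentration change means clearance fell to 1/1.84 = 0.5435 of baseline.
Only the CYP2C8 route changed, so 0.5435 = x·0.03 + (1 − x), giving x = 0.47.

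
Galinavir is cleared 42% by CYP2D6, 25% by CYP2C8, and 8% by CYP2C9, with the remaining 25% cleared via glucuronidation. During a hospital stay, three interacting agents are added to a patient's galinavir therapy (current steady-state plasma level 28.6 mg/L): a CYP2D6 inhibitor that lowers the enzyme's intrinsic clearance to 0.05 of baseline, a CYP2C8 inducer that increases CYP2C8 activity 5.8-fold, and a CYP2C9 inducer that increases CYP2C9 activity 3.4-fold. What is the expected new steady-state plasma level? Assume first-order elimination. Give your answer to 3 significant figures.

CYP2D6: 0.42 × 0.05 = 0.021
CYP2C8: 0.25 × 5.8 = 1.45
CYP2C9: 0.08 × 3.4 = 0.272
Other: 0.25 (unchanged)
Relative clearance = 0.021 + 1.45 + 0.272 + 0.25 = 1.993.
New steady-state plasma level = 28.6 / 1.993 = 14.4 mg/L (concentration scales inversely with clearance).

14.4 mg/L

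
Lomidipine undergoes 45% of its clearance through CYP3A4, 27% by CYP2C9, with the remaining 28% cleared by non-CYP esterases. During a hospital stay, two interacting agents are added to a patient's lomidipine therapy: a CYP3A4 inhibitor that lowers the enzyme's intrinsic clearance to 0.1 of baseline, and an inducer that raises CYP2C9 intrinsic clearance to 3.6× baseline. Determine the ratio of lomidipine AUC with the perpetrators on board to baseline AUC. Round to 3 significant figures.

0.771

CYP3A4: 0.45 × 0.1 = 0.045
CYP2C9: 0.27 × 3.6 = 0.972
Other: 0.28 (unchanged)
Relative clearance = 0.045 + 0.972 + 0.28 = 1.297.
AUC ∝ 1/CL: fold-change = 1 / 1.297 = 0.771.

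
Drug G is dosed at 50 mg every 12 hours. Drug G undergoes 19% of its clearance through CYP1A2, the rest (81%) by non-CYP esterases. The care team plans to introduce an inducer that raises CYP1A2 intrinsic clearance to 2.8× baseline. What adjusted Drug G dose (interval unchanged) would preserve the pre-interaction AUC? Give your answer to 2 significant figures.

The CYP1A2 pathway (19% of clearance) rises to 2.8× activity: 0.19 × 2.8 = 0.532.
Non-CYP routes (81%) are unchanged.
Relative clearance = 0.532 + 0.81 = 1.342.
To maintain the same steady-state level, dose must scale with clearance: new dose = 50 × 1.342 = 67 mg.

67 mg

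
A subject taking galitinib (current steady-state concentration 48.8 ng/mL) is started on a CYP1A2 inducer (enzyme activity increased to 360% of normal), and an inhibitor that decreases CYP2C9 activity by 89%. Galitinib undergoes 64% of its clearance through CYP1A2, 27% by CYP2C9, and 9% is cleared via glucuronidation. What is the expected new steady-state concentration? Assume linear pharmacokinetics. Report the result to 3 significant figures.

The CYP1A2 pathway (64% of clearance) rises to 3.6× activity: 0.64 × 3.6 = 2.304.
The CYP2C9 pathway (27% of clearance) is reduced to 0.11× activity: 0.27 × 0.11 = 0.0297.
The remaining 9% of clearance is unaffected.
New clearance relative to baseline: 2.304 + 0.0297 + 0.09 = 2.4237.
New steady-state concentration = 48.8 / 2.4237 = 20.1 ng/mL (concentration scales inversely with clearance).

20.1 ng/mL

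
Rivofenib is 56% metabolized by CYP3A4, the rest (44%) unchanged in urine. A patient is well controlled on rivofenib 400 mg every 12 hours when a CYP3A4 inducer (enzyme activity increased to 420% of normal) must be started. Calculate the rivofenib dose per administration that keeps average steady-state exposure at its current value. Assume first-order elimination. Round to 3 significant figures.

1.12 × 10³ mg

The CYP3A4 pathway (56% of clearance) increases to 4.2× activity: 0.56 × 4.2 = 2.352.
Non-CYP routes (44%) are unchanged.
CL_new/CL_old = 2.352 + 0.44 = 2.792.
Exposure is unchanged when dose changes in proportion to clearance. New dose = 400 mg × 2.792 = 1.12 × 10³ mg.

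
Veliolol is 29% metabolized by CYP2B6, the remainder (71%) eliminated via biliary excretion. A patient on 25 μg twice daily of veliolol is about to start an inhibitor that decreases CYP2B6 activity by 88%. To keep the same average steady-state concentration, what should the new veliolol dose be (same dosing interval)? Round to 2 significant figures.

19 μg

CYP2B6: 0.29 × 0.12 = 0.0348
Other: 0.71 (unchanged)
Relative clearance = 0.0348 + 0.71 = 0.7448.
Css,avg = (dose rate)/CL, so holding Css fixed requires dose ∝ CL: 25 × 0.7448 = 19 μg.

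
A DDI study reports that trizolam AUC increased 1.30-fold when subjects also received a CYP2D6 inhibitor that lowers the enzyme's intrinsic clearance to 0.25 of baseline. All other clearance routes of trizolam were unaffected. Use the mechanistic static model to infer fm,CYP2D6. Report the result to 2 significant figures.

0.31

CL'/CL = 1 / 1.30 = 0.7692
0.25·fm + (1 − fm) = 0.7692
fm = (0.7692 − 1) / (0.25 − 1) = 0.31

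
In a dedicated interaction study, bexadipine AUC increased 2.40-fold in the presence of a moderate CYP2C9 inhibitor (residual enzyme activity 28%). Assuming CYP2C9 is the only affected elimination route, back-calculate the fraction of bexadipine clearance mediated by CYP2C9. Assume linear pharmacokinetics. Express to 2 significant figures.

Let x = fm,CYP2C9. Because AUC ∝ 1/CL, relative clearance fell to 1/2.40 = 0.4167.
Setting x·0.28 + (1 − x) = 0.4167 and solving: x = (0.4167 − 1)/(0.28 − 1) = 0.81.

0.81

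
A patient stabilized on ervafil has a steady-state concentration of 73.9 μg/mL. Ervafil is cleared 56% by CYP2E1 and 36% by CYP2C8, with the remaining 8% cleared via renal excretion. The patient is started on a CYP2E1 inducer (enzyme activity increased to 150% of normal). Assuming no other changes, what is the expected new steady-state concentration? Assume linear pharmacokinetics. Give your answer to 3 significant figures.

57.7 μg/mL

The CYP2E1 pathway (56% of clearance) rises to 1.5× activity: 0.56 × 1.5 = 0.84.
CYP2C8 (36%) and the residual 8% are unaffected.
CL_new/CL_old = 0.84 + 0.36 + 0.08 = 1.28.
With dosing unchanged, steady-state concentration scales as 1/CL: 73.9 / 1.28 = 57.7 μg/mL.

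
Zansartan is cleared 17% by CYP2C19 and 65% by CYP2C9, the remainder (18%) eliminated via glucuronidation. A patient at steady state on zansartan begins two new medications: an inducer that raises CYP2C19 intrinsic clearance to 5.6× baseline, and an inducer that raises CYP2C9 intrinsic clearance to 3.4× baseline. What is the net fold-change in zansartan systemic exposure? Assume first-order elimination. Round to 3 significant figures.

0.299

CYP2C19: 0.17 × 5.6 = 0.952
CYP2C9: 0.65 × 3.4 = 2.21
Other: 0.18 (unchanged)
New clearance relative to baseline: 0.952 + 2.21 + 0.18 = 3.342.
Systemic exposure ∝ 1/CL: fold-change = 1 / 3.342 = 0.299.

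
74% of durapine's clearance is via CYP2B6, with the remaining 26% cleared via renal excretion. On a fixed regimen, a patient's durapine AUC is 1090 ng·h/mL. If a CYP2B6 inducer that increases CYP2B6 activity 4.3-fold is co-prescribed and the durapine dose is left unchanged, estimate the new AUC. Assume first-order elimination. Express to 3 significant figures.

CYP2B6: 0.74 × 4.3 = 3.182
Other: 0.26 (unchanged)
New clearance relative to baseline: 3.182 + 0.26 = 3.442.
New AUC = baseline ÷ relative clearance = 1090 / 3.442 = 317 ng·h/mL.

317 ng·h/mL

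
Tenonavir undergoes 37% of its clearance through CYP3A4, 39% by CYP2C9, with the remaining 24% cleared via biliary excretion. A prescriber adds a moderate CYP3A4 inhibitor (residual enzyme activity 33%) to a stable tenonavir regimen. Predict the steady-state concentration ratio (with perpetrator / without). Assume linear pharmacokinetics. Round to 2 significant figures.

CYP3A4: 0.37 × 0.33 = 0.1221
CYP2C9: 0.39 (unchanged)
Other: 0.24 (unchanged)
CL_new/CL_old = 0.1221 + 0.39 + 0.24 = 0.7521.
Steady-state concentration ratio = CL_old/CL_new = 1 / 0.7521 = 1.3.

1.3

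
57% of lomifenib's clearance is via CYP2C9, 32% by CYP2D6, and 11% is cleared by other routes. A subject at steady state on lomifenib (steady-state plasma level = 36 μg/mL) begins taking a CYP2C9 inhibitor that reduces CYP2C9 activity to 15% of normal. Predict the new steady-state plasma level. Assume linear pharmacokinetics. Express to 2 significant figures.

70 μg/mL

CYP2C9: 0.57 × 0.15 = 0.0855
CYP2D6: 0.32 (unchanged)
Other: 0.11 (unchanged)
CL_new/CL_old = 0.0855 + 0.32 + 0.11 = 0.5155.
New steady-state plasma level = baseline ÷ relative clearance = 36 / 0.5155 = 70 μg/mL.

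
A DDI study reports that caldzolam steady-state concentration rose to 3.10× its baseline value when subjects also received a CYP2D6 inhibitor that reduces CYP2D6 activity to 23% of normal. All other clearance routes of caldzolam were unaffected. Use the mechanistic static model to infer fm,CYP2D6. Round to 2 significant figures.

0.88

Let x = fm,CYP2D6. Because steady-state concentration ∝ 1/CL, relative clearance fell to 1/3.10 = 0.3226.
Setting x·0.23 + (1 − x) = 0.3226 and solving: x = (0.3226 − 1)/(0.23 − 1) = 0.88.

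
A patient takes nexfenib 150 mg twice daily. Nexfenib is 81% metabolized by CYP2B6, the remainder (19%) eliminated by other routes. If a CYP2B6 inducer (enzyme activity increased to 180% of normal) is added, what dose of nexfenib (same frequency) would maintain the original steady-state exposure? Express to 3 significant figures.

247 mg

CYP2B6: 0.81 × 1.8 = 1.458
Other: 0.19 (unchanged)
New clearance relative to baseline: 1.458 + 0.19 = 1.648.
Css,avg = (dose rate)/CL, so holding Css fixed requires dose ∝ CL: 150 × 1.648 = 247 mg.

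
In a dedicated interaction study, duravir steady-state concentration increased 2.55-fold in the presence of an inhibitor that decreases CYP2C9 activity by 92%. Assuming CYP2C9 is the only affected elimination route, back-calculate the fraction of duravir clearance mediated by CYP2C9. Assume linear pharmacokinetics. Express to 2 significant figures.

0.66

Let fm be the CYP2C9 fraction. New clearance relative to baseline = fm × 0.08 + (1 − fm).
Steady-state concentration ratio = 1 / (new CL fraction), so new CL fraction = 1 / 2.55 = 0.3922.
fm × 0.08 + 1 − fm = 0.3922  ⇒  fm × (0.08 − 1) = −0.6078  ⇒  fm = 0.66.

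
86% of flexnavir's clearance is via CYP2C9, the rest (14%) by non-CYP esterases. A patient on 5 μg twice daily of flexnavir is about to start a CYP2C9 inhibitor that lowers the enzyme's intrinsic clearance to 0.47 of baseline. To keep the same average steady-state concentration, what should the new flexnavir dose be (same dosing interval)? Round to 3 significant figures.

2.72 μg

The CYP2C9 pathway (86% of clearance) falls to 0.47× activity: 0.86 × 0.47 = 0.4042.
Non-CYP routes (14%) are unchanged.
New clearance relative to baseline: 0.4042 + 0.14 = 0.5442.
Exposure is unchanged when dose changes in proportion to clearance. New dose = 5 μg × 0.5442 = 2.72 μg.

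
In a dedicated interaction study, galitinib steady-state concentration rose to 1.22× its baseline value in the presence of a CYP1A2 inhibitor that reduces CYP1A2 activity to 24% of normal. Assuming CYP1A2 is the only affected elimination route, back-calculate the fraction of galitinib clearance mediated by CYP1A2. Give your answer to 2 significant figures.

0.24

Call the CYP1A2 fraction fm. After the interaction, CL_new/CL_old = fm × 0.24 + (1 − fm).
Steady-state concentration ratio = 1 / (new CL fraction), so new CL fraction = 1 / 1.22 = 0.8197.
fm × 0.24 + 1 − fm = 0.8197  ⇒  fm × (0.24 − 1) = −0.1803  ⇒  fm = 0.24.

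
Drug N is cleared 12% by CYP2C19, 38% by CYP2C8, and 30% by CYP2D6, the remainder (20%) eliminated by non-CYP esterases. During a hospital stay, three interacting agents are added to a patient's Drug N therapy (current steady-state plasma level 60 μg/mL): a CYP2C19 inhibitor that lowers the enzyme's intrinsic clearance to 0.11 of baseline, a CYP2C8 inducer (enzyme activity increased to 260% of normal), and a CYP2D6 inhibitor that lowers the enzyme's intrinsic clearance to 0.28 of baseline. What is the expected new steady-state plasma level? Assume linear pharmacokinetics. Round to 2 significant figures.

CYP2C19: 0.12 × 0.11 = 0.0132
CYP2C8: 0.38 × 2.6 = 0.988
CYP2D6: 0.3 × 0.28 = 0.084
Other: 0.2 (unchanged)
New clearance relative to baseline: 0.0132 + 0.988 + 0.084 + 0.2 = 1.2852.
New steady-state plasma level = 60 / 1.2852 = 47 μg/mL (concentration scales inversely with clearance).

47 μg/mL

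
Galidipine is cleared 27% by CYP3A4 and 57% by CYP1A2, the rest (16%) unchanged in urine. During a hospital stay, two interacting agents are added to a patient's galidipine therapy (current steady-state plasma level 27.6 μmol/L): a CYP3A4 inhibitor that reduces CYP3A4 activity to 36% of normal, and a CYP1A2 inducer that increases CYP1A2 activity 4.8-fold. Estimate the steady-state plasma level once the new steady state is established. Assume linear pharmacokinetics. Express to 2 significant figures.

9.2 μmol/L

The CYP3A4 pathway (27% of clearance) falls to 0.36× activity: 0.27 × 0.36 = 0.0972.
The CYP1A2 pathway (57% of clearance) is boosted to 4.8× activity: 0.57 × 4.8 = 2.736.
Non-CYP routes (16%) are unchanged.
CL_new/CL_old = 0.0972 + 2.736 + 0.16 = 2.9932.
New steady-state plasma level = 27.6 / 2.9932 = 9.2 μmol/L (concentration scales inversely with clearance).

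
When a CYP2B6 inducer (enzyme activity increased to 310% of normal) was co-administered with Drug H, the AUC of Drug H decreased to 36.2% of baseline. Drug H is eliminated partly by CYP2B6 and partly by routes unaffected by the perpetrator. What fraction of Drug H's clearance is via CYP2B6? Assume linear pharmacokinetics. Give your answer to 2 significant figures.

Call the CYP2B6 fraction fm. After the interaction, CL_new/CL_old = fm × 3.1 + (1 − fm).
AUC ratio = 1 / (new CL fraction), so new CL fraction = 1 / 0.362 = 2.762.
fm × 3.1 + 1 − fm = 2.762  ⇒  fm × (3.1 − 1) = 1.762  ⇒  fm = 0.84.

0.84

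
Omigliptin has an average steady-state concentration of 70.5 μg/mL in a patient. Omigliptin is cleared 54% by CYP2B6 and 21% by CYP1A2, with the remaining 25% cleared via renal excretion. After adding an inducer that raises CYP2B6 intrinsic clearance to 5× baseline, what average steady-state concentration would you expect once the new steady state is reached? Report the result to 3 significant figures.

22.3 μg/mL

CYP2B6: 0.54 × 5 = 2.7
CYP1A2: 0.21 (unchanged)
Other: 0.25 (unchanged)
New clearance relative to baseline: 2.7 + 0.21 + 0.25 = 3.16.
New average steady-state concentration = baseline ÷ relative clearance = 70.5 / 3.16 = 22.3 μg/mL.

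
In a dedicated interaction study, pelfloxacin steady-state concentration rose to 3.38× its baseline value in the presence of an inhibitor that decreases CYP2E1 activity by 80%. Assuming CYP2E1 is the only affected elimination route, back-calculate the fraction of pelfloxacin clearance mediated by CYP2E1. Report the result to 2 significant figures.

Write x for the fraction cleared via CYP2E1. The observed steady-state concentration change means clearance fell to 1/3.38 = 0.2959 of baseline.
Only the CYP2E1 route changed, so 0.2959 = x·0.2 + (1 − x), giving x = 0.88.

0.88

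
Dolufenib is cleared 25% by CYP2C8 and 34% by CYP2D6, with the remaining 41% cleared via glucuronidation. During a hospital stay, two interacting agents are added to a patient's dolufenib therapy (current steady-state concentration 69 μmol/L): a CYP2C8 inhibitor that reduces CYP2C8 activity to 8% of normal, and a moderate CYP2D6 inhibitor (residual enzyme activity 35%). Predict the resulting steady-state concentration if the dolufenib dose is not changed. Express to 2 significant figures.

The CYP2C8 pathway (25% of clearance) drops to 0.08× activity: 0.25 × 0.08 = 0.02.
The CYP2D6 pathway (34% of clearance) drops to 0.35× activity: 0.34 × 0.35 = 0.119.
Non-CYP routes (41%) are unchanged.
Relative clearance = 0.02 + 0.119 + 0.41 = 0.549.
New steady-state concentration = 69 / 0.549 = 1.3 × 10² μmol/L (concentration scales inversely with clearance).

1.3 × 10² μmol/L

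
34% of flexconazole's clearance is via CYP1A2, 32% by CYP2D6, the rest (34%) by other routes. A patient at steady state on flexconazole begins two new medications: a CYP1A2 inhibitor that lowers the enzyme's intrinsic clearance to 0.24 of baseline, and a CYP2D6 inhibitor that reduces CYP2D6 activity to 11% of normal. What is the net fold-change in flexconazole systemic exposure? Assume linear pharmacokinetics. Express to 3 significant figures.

2.19

The CYP1A2 pathway (34% of clearance) falls to 0.24× activity: 0.34 × 0.24 = 0.0816.
The CYP2D6 pathway (32% of clearance) is reduced to 0.11× activity: 0.32 × 0.11 = 0.0352.
Non-CYP routes (34%) are unchanged.
New clearance relative to baseline: 0.0816 + 0.0352 + 0.34 = 0.4568.
Net systemic exposure ratio = 1 / 0.4568 = 2.19.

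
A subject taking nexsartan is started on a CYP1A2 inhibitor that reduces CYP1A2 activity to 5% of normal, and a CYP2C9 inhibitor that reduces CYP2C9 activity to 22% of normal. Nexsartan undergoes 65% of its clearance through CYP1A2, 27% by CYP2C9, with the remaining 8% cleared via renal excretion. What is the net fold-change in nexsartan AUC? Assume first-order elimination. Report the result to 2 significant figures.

5.8

CYP1A2: 0.65 × 0.05 = 0.0325
CYP2C9: 0.27 × 0.22 = 0.0594
Other: 0.08 (unchanged)
Relative clearance = 0.0325 + 0.0594 + 0.08 = 0.1719.
Because AUC varies inversely with clearance, the combined effect is 1 / 0.1719 = 5.8.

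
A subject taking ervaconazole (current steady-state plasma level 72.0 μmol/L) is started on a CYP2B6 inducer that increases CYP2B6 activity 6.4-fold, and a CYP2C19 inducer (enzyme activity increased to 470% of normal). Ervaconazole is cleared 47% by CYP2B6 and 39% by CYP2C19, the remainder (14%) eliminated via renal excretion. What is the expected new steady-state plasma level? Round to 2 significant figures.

14 μmol/L

The CYP2B6 pathway (47% of clearance) is boosted to 6.4× activity: 0.47 × 6.4 = 3.008.
The CYP2C19 pathway (39% of clearance) is boosted to 4.7× activity: 0.39 × 4.7 = 1.833.
Non-CYP routes (14%) are unchanged.
CL_new/CL_old = 3.008 + 1.833 + 0.14 = 4.981.
New steady-state plasma level = 72.0 / 4.981 = 14 μmol/L (concentration scales inversely with clearance).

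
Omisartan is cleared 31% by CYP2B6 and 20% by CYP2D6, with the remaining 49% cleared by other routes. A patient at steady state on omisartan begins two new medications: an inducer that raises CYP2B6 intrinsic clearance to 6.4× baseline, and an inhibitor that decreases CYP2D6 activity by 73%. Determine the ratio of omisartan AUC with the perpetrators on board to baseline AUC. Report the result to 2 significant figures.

The CYP2B6 pathway (31% of clearance) increases to 6.4× activity: 0.31 × 6.4 = 1.984.
The CYP2D6 pathway (20% of clearance) falls to 0.27× activity: 0.2 × 0.27 = 0.054.
The remaining 49% of clearance is unaffected.
CL_new/CL_old = 1.984 + 0.054 + 0.49 = 2.528.
Net AUC ratio = 1 / 2.528 = 0.40.

0.40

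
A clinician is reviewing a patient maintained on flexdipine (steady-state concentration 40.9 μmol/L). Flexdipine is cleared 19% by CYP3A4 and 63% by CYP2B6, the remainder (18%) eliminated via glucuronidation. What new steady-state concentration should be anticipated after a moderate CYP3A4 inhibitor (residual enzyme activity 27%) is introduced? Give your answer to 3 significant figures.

47.5 μmol/L

CYP3A4: 0.19 × 0.27 = 0.0513
CYP2B6: 0.63 (unchanged)
Other: 0.18 (unchanged)
CL_new/CL_old = 0.0513 + 0.63 + 0.18 = 0.8613.
With dosing unchanged, steady-state concentration scales as 1/CL: 40.9 / 0.8613 = 47.5 μmol/L.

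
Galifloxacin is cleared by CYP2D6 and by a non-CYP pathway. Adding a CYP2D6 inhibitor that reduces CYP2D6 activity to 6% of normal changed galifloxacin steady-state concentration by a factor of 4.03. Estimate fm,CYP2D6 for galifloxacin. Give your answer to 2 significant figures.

Call the CYP2D6 fraction fm. After the interaction, CL_new/CL_old = fm × 0.06 + (1 − fm).
Steady-state concentration ratio = 1 / (new CL fraction), so new CL fraction = 1 / 4.03 = 0.2481.
fm × 0.06 + 1 − fm = 0.2481  ⇒  fm × (0.06 − 1) = −0.7519  ⇒  fm = 0.80.

0.80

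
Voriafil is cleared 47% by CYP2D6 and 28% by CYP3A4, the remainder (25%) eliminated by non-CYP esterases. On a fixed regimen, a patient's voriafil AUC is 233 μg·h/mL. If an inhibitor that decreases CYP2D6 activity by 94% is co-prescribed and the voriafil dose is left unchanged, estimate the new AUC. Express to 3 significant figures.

417 μg·h/mL

The CYP2D6 pathway (47% of clearance) is reduced to 0.06× activity: 0.47 × 0.06 = 0.0282.
CYP3A4 (28%) and the residual 25% are unaffected.
Relative clearance = 0.0282 + 0.28 + 0.25 = 0.5582.
With dosing unchanged, AUC scales as 1/CL: 233 / 0.5582 = 417 μg·h/mL.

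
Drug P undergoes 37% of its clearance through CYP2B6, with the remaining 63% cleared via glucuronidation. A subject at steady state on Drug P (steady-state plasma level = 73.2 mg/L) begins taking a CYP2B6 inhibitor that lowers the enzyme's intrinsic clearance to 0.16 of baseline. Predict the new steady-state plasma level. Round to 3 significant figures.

106 mg/L

The CYP2B6 pathway (37% of clearance) drops to 0.16× activity: 0.37 × 0.16 = 0.0592.
Non-CYP routes (63%) are unchanged.
New clearance relative to baseline: 0.0592 + 0.63 = 0.6892.
Steady-state plasma level ∝ 1/CL, so new value = 73.2 / 0.6892 = 106 mg/L.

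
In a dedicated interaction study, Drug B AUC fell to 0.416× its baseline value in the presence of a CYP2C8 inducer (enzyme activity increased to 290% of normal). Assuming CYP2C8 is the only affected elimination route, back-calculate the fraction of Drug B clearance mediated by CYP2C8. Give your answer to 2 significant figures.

Let fm be the CYP2C8 fraction. New clearance relative to baseline = fm × 2.9 + (1 − fm).
AUC ratio = 1 / (new CL fraction), so new CL fraction = 1 / 0.416 = 2.404.
fm × 2.9 + 1 − fm = 2.404  ⇒  fm × (2.9 − 1) = 1.404  ⇒  fm = 0.74.

0.74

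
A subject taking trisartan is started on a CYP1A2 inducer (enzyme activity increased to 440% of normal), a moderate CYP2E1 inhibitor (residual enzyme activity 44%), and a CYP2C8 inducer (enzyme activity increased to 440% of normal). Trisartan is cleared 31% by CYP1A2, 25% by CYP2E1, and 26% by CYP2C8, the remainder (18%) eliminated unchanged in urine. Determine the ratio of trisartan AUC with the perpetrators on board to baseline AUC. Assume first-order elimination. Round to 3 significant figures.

The CYP1A2 pathway (31% of clearance) rises to 4.4× activity: 0.31 × 4.4 = 1.364.
The CYP2E1 pathway (25% of clearance) falls to 0.44× activity: 0.25 × 0.44 = 0.11.
The CYP2C8 pathway (26% of clearance) increases to 4.4× activity: 0.26 × 4.4 = 1.144.
Non-CYP routes (18%) are unchanged.
CL_new/CL_old = 1.364 + 0.11 + 1.144 + 0.18 = 2.798.
Because AUC varies inversely with clearance, the combined effect is 1 / 2.798 = 0.357.

0.357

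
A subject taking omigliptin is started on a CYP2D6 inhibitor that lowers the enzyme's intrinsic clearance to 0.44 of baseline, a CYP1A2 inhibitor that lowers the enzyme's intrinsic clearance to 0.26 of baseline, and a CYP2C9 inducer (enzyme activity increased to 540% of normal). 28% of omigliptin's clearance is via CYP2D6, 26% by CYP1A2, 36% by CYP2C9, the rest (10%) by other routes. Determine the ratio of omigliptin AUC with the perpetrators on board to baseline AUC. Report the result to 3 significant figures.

The CYP2D6 pathway (28% of clearance) drops to 0.44× activity: 0.28 × 0.44 = 0.1232.
The CYP1A2 pathway (26% of clearance) drops to 0.26× activity: 0.26 × 0.26 = 0.0676.
The CYP2C9 pathway (36% of clearance) is boosted to 5.4× activity: 0.36 × 5.4 = 1.944.
Non-CYP routes (10%) are unchanged.
Relative clearance = 0.1232 + 0.0676 + 1.944 + 0.1 = 2.2348.
Because AUC varies inversely with clearance, the combined effect is 1 / 2.2348 = 0.447.

0.447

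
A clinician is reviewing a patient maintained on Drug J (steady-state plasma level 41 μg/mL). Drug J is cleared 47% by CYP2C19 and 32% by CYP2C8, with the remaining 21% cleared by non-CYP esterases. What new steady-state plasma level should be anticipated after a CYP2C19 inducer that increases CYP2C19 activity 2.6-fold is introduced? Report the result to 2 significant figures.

The CYP2C19 pathway (47% of clearance) is boosted to 2.6× activity: 0.47 × 2.6 = 1.222.
CYP2C8 (32%) and the residual 21% are unaffected.
CL_new/CL_old = 1.222 + 0.32 + 0.21 = 1.752.
With dosing unchanged, steady-state plasma level scales as 1/CL: 41 / 1.752 = 23 μg/mL.

23 μg/mL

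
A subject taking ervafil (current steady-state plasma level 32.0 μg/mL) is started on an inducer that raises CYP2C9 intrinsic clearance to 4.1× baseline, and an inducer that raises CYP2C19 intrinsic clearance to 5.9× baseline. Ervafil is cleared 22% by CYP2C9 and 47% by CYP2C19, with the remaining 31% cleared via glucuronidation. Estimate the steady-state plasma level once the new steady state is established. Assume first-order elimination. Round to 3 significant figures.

8.03 μg/mL

The CYP2C9 pathway (22% of clearance) is boosted to 4.1× activity: 0.22 × 4.1 = 0.902.
The CYP2C19 pathway (47% of clearance) rises to 5.9× activity: 0.47 × 5.9 = 2.773.
The remaining 31% of clearance is unaffected.
Relative clearance = 0.902 + 2.773 + 0.31 = 3.985.
Dividing the baseline by the relative clearance: 32.0 / 3.985 = 8.03 μg/mL.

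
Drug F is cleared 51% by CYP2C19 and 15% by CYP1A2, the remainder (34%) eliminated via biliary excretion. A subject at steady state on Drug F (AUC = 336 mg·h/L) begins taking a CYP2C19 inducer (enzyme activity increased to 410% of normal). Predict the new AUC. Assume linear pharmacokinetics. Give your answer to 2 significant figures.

CYP2C19: 0.51 × 4.1 = 2.091
CYP1A2: 0.15 (unchanged)
Other: 0.34 (unchanged)
New clearance relative to baseline: 2.091 + 0.15 + 0.34 = 2.581.
With dosing unchanged, AUC scales as 1/CL: 336 / 2.581 = 1.3 × 10² mg·h/L.

1.3 × 10² mg·h/L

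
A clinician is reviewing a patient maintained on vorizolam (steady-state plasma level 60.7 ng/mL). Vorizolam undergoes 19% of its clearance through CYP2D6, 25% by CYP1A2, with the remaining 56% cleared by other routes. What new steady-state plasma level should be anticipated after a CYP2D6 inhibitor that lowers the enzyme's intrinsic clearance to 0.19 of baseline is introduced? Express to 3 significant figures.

71.7 ng/mL

CYP2D6: 0.19 × 0.19 = 0.0361
CYP1A2: 0.25 (unchanged)
Other: 0.56 (unchanged)
CL_new/CL_old = 0.0361 + 0.25 + 0.56 = 0.8461.
New steady-state plasma level = baseline ÷ relative clearance = 60.7 / 0.8461 = 71.7 ng/mL.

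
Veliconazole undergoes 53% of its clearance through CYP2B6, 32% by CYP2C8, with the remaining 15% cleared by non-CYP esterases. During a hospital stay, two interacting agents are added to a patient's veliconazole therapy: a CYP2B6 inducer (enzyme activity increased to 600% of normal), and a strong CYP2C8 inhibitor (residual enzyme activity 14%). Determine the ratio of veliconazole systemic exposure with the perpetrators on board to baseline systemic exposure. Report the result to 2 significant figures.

CYP2B6: 0.53 × 6 = 3.18
CYP2C8: 0.32 × 0.14 = 0.0448
Other: 0.15 (unchanged)
CL_new/CL_old = 3.18 + 0.0448 + 0.15 = 3.3748.
Net systemic exposure ratio = 1 / 3.3748 = 0.30.

0.30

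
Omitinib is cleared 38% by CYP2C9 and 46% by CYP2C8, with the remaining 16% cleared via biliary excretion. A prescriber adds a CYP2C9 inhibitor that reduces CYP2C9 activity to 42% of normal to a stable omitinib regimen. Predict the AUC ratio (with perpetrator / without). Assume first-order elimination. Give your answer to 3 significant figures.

The CYP2C9 pathway (38% of clearance) drops to 0.42× activity: 0.38 × 0.42 = 0.1596.
CYP2C8 (46%) and the residual 16% are unaffected.
Relative clearance = 0.1596 + 0.46 + 0.16 = 0.7796.
AUC is inversely proportional to clearance, so the fold-change is 1 / 0.7796 = 1.28.

1.28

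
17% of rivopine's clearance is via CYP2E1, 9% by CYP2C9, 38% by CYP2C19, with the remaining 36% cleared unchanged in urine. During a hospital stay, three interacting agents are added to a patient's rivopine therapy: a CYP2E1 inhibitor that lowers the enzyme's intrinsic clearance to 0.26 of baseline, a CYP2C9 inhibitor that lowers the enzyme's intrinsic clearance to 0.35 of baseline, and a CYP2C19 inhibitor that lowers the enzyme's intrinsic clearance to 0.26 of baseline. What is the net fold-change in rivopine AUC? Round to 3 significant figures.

CYP2E1: 0.17 × 0.26 = 0.0442
CYP2C9: 0.09 × 0.35 = 0.0315
CYP2C19: 0.38 × 0.26 = 0.0988
Other: 0.36 (unchanged)
Relative clearance = 0.0442 + 0.0315 + 0.0988 + 0.36 = 0.5345.
Because AUC varies inversely with clearance, the combined effect is 1 / 0.5345 = 1.87.

1.87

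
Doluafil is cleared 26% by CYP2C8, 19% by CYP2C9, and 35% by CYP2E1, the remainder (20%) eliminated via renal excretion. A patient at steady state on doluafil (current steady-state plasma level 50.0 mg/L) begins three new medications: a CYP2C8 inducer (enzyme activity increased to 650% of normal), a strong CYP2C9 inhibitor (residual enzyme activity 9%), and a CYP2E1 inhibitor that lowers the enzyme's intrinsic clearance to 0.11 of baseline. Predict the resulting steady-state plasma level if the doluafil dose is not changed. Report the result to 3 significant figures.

25.7 mg/L

The CYP2C8 pathway (26% of clearance) rises to 6.5× activity: 0.26 × 6.5 = 1.69.
The CYP2C9 pathway (19% of clearance) drops to 0.09× activity: 0.19 × 0.09 = 0.0171.
The CYP2E1 pathway (35% of clearance) is reduced to 0.11× activity: 0.35 × 0.11 = 0.0385.
Non-CYP routes (20%) are unchanged.
CL_new/CL_old = 1.69 + 0.0171 + 0.0385 + 0.2 = 1.9456.
Dividing the baseline by the relative clearance: 50.0 / 1.9456 = 25.7 mg/L.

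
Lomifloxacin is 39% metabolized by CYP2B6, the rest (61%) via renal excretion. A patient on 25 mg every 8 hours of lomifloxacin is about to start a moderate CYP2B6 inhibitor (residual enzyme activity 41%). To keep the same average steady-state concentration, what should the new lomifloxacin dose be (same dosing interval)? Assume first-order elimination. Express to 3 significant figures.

19.2 mg

CYP2B6: 0.39 × 0.41 = 0.1599
Other: 0.61 (unchanged)
Relative clearance = 0.1599 + 0.61 = 0.7699.
Css,avg = (dose rate)/CL, so holding Css fixed requires dose ∝ CL: 25 × 0.7699 = 19.2 mg.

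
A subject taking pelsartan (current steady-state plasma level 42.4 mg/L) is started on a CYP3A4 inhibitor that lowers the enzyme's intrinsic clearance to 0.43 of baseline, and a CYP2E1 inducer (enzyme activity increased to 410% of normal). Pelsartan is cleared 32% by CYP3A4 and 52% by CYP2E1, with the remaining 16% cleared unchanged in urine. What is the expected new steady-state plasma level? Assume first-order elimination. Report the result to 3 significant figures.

The CYP3A4 pathway (32% of clearance) is reduced to 0.43× activity: 0.32 × 0.43 = 0.1376.
The CYP2E1 pathway (52% of clearance) is boosted to 4.1× activity: 0.52 × 4.1 = 2.132.
The remaining 16% of clearance is unaffected.
Relative clearance = 0.1376 + 2.132 + 0.16 = 2.4296.
New steady-state plasma level = 42.4 / 2.4296 = 17.5 mg/L (concentration scales inversely with clearance).

17.5 mg/L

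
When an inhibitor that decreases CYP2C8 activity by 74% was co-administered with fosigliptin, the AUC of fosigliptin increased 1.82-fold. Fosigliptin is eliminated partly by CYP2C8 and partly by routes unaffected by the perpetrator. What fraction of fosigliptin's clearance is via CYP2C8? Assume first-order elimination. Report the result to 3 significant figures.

0.609

Call the CYP2C8 fraction fm. After the interaction, CL_new/CL_old = fm × 0.26 + (1 − fm).
AUC ratio = 1 / (new CL fraction), so new CL fraction = 1 / 1.82 = 0.5495.
fm × 0.26 + 1 − fm = 0.5495  ⇒  fm × (0.26 − 1) = −0.4505  ⇒  fm = 0.609.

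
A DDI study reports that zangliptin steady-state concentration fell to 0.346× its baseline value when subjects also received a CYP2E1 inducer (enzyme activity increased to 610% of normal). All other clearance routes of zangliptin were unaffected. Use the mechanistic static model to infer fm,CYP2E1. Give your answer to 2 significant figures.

Call the CYP2E1 fraction fm. After the interaction, CL_new/CL_old = fm × 6.1 + (1 − fm).
Steady-state concentration ratio = 1 / (new CL fraction), so new CL fraction = 1 / 0.346 = 2.89.
fm × 6.1 + 1 − fm = 2.89  ⇒  fm × (6.1 − 1) = 1.89  ⇒  fm = 0.37.

0.37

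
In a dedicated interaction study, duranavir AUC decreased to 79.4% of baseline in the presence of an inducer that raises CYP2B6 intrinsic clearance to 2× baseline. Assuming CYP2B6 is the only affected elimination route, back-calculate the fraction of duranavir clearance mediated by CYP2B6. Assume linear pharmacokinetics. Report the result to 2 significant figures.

Write x for the fraction cleared via CYP2B6. The observed AUC change means clearance rose to 1/0.794 = 1.259 of baseline.
Setting x·2 + (1 − x) = 1.259 and solving: x = (1.259 − 1)/(2 − 1) = 0.26.

0.26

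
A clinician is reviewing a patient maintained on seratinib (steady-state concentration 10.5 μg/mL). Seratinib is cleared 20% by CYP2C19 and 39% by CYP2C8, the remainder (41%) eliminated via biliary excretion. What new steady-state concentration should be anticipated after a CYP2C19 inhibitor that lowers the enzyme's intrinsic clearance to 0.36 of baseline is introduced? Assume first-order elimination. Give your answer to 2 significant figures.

12 μg/mL

CYP2C19: 0.2 × 0.36 = 0.072
CYP2C8: 0.39 (unchanged)
Other: 0.41 (unchanged)
CL_new/CL_old = 0.072 + 0.39 + 0.41 = 0.872.
Steady-state concentration ∝ 1/CL, so new value = 10.5 / 0.872 = 12 μg/mL.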